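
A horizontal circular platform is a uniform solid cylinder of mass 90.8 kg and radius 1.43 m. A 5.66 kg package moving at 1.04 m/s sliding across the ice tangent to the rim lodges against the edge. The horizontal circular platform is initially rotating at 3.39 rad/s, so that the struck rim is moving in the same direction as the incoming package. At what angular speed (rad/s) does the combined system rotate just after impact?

|ω_f| ≈ 3.09 rad/s

The axle reaction passes through the central axle and exerts no torque about it; angular momentum about the central axle is conserved through the impact.
I_p = ½(90.8)(1.43)² = 92.84 kg·m². Taking the sense of the package's angular momentum as positive, L_{package} = m v R = (5.66)(1.04)(1.43) = 8.418 kg·m²/s.
L_i = +I_p ω_p + m v R = +(92.84)(3.39) + 8.418 = 323.1 kg·m²/s.
After sticking, I_f = I_p + m R² = 92.84 + (5.66)(1.43)² = 104.4 kg·m².
ω_f = L_i / I_f = 323.1 / 104.4 = 3.095 rad/s.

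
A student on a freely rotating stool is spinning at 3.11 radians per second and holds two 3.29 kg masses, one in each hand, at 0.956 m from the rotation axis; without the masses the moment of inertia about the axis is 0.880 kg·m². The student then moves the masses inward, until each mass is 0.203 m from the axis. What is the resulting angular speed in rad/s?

With no external torque about the axis, L is conserved: I₁ω₁ = I₂ω₂.
I₁ = 0.880 + 2(3.29)(0.956)² = 6.894 kg·m²; I₂ = 0.880 + 2(3.29)(0.203)² = 1.151 kg·m².
ω₂ = I₁ω₁ / I₂ = (6.894)(3.11 rad/s) / (1.151) = 18.62 rad/s.

ω₂ ≈ 18.6 rad/s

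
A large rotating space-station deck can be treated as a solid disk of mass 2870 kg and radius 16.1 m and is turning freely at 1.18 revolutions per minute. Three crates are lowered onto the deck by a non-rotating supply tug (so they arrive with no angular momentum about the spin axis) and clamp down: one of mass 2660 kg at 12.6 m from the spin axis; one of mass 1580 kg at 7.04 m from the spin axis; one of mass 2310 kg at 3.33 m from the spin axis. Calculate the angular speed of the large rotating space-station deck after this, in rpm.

No external torque acts about the spin axis; L_before = L_after.
I_p = ½(2870)(16.1)² = 3.720e+05 kg·m².
Added inertia Σmr² = (2660)(12.6)² + (1580)(7.04)² + (2310)(3.33)² = 5.262e+05 kg·m²; I_f = 3.720e+05 + 5.262e+05 = 8.982e+05 kg·m².
ω_f = I_p ω_i / I_f = (3.720e+05)(1.18) / 8.982e+05 = 0.4887 rpm.

ω_f ≈ 0.489 rpm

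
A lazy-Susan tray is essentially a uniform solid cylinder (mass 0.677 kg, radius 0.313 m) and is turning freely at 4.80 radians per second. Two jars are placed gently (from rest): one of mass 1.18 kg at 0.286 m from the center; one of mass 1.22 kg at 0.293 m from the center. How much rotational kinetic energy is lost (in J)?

The added mass arrives with no angular momentum about the center, and any external torque about the center is negligible, so the system's angular momentum is conserved.
I_p = ½(0.677)(0.313)² = 0.03316 kg·m².
Added inertia Σmr² = (1.18)(0.286)² + (1.22)(0.293)² = 0.2013 kg·m²; I_f = 0.03316 + 0.2013 = 0.2344 kg·m².
ω_f = I_p ω_i / I_f = (0.03316)(4.80) / 0.2344 = 0.6790 rad/s.
KE_i = ½(0.03316)(4.800 rad/s)² = 0.3820 J; KE_f = ½(0.2344)(0.6790)² = 0.05405 J.

energy lost ≈ 0.328 J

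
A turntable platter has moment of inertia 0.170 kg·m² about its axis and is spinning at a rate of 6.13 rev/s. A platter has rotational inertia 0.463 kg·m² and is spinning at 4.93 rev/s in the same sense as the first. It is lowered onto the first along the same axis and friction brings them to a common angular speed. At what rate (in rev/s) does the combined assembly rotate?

No external torque acts about the common axis, so total angular momentum is conserved.
Taking A's sense as positive: L = (0.1700)(6.13) + (0.4630)(4.93) = 3.325 kg·m²·rev/s.
Combined I = 0.1700 + 0.4630 = 0.6330 kg·m².
ω_f = L / I = 3.325 / 0.6330 = 5.252 rev/s.

|ω_f| ≈ 5.25 rev/s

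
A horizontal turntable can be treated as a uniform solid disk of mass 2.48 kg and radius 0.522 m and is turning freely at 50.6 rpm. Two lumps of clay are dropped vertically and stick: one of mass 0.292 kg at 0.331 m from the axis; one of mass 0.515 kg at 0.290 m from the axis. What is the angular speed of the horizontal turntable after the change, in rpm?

ω_f ≈ 41.4 rpm

The added mass arrives with no angular momentum about the axis, and any external torque about the axis is negligible, so the system's angular momentum is conserved.
I_p = ½(2.48)(0.522)² = 0.3379 kg·m².
Added inertia Σmr² = (0.292)(0.331)² + (0.515)(0.290)² = 0.07530 kg·m²; I_f = 0.3379 + 0.07530 = 0.4132 kg·m².
ω_f = I_p ω_i / I_f = (0.3379)(50.6) / 0.4132 = 41.38 rpm.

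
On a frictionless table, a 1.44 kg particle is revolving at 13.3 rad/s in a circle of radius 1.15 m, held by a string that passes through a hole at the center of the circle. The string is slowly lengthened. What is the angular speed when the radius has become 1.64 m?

No torque about the axis ⇒ m r₁² ω₁ = m r₂² ω₂.
ω₂ = ω₁ (r₁/r₂)² = (13.3)(1.15/1.64)² = 6.540 rad/s.

ω₂ ≈ 6.54 rad/s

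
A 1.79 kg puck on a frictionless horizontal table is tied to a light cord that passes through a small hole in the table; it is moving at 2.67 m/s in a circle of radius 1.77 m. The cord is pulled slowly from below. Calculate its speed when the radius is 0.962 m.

v₂ ≈ 4.91 m/s

Central (radial) force ⇒ zero torque about the center ⇒ m v r is constant.
v₂ = v₁ r₁ / r₂ = (2.67)(1.77) / (0.962) = 4.913 m/s.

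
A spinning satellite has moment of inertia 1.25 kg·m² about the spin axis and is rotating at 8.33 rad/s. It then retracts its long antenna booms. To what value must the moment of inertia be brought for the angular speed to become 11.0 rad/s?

No external torque acts about the spin axis, so angular momentum is conserved.
I₂ = I₁ω₁ / ω₂ = (1.25)(8.33) / (11.0) = 0.9466 kg·m².

I₂ ≈ 0.947 kg·m²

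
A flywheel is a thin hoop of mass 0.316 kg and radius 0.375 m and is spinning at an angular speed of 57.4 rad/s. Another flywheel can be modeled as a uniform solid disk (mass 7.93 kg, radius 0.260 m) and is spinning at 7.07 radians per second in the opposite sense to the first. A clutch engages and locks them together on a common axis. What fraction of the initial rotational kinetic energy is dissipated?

fraction ≈ 0.991

No external torque acts about the common axis, so total angular momentum is conserved.
Moments of inertia: I_A = (0.316)(0.375)² = 0.04444 kg·m²; I_B = ½(7.93)(0.260)² = 0.2680 kg·m².
Taking A's sense as positive: L = (0.04444)(57.4) − (0.2680)(7.07) = 0.6557 kg·m²·rad/s.
Combined I = 0.04444 + 0.2680 = 0.3125 kg·m².
ω_f = L / I = 0.6557 / 0.3125 = 2.098 rad/s.
KE_i = ½ΣIω² = 79.90 J; KE_f = ½(0.3125)(2.098)² = 0.6880 J.
Fraction dissipated = (KE_i − KE_f)/KE_i = 0.9914.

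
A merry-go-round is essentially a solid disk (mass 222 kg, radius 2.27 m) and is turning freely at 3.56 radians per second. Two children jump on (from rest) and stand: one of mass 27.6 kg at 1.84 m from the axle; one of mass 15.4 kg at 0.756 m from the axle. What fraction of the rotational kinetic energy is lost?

No external torque acts about the axle; L_before = L_after.
I_p = ½(222)(2.27)² = 572.0 kg·m².
Added inertia Σmr² = (27.6)(1.84)² + (15.4)(0.756)² = 102.2 kg·m²; I_f = 572.0 + 102.2 = 674.2 kg·m².
ω_f = I_p ω_i / I_f = (572.0)(3.56) / 674.2 = 3.020 rad/s.
KE_i = ½(572.0)(3.560 rad/s)² = 3624 J; KE_f = ½(674.2)(3.020)² = 3075 J.
Fraction lost = 0.1516.

fraction ≈ 0.152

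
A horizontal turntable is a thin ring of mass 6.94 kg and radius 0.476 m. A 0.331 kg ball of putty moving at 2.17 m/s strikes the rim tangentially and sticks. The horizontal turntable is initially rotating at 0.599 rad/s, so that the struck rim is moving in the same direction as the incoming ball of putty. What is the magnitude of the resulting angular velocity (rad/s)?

|ω_f| ≈ 0.779 rad/s

About the axle the impulsive forces during the collision are internal, so angular momentum about that axis is conserved.
I_p = (6.94)(0.476)² = 1.572 kg·m². Taking the sense of the ball of putty's angular momentum as positive, L_{ball} = m v R = (0.331)(2.17)(0.476) = 0.3419 kg·m²/s.
L_i = +I_p ω_p + m v R = +(1.572)(0.599) + 0.3419 = 1.284 kg·m²/s.
After sticking, I_f = I_p + m R² = 1.572 + (0.331)(0.476)² = 1.647 kg·m².
ω_f = L_i / I_f = 1.284 / 1.647 = 0.7793 rad/s.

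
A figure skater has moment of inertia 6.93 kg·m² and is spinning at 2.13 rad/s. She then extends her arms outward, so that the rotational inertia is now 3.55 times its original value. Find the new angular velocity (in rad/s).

ω₂ ≈ 0.600 rad/s

Angular momentum about the spin axis is conserved since the torque about it is zero.
I₂ = 3.55 × 6.93 = 24.60 kg·m².
ω₂ = I₁ω₁ / I₂ = (6.930)(2.13 rad/s) / (24.60) = 0.6000 rad/s.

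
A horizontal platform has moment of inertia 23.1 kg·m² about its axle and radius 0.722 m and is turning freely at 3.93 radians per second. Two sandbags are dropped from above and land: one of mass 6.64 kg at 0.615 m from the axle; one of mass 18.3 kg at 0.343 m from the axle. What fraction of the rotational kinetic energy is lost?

No external torque acts about the axle; L_before = L_after.
Added inertia Σmr² = (6.64)(0.615)² + (18.3)(0.343)² = 4.664 kg·m²; I_f = 23.10 + 4.664 = 27.76 kg·m².
ω_f = I_p ω_i / I_f = (23.10)(3.93) / 27.76 = 3.270 rad/s.
KE_i = ½(23.10)(3.930 rad/s)² = 178.4 J; KE_f = ½(27.76)(3.270)² = 148.4 J.
Fraction lost = 0.1680.

fraction ≈ 0.168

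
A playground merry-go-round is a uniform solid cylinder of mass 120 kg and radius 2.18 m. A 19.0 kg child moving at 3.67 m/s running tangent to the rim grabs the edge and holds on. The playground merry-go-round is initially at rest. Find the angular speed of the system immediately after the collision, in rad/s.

The axle reaction passes through the axle and exerts no torque about it; angular momentum about the axle is conserved through the impact.
I_p = ½(120)(2.18)² = 285.1 kg·m². Taking the sense of the child's angular momentum as positive, L_{child} = m v R = (19.0)(3.67)(2.18) = 152.0 kg·m²/s.
L_i = 0 + 152.0 = 152.0 kg·m²/s.
After sticking, I_f = I_p + m R² = 285.1 + (19.0)(2.18)² = 375.4 kg·m².
ω_f = L_i / I_f = 152.0 / 375.4 = 0.4049 rad/s.

|ω_f| ≈ 0.405 rad/s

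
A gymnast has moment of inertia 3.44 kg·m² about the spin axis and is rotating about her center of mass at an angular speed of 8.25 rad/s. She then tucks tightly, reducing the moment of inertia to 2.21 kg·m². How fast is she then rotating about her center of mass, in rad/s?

ω₂ ≈ 12.8 rad/s

Angular momentum about the spin axis is conserved since the torque about it is zero.
ω₂ = I₁ω₁ / I₂ = (3.440)(8.25 rad/s) / (2.210) = 12.84 rad/s.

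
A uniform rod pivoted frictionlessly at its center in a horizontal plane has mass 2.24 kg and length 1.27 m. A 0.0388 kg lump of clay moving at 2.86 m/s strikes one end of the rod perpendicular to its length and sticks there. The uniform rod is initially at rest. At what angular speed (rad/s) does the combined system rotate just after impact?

The axle reaction passes through the pivot and exerts no torque about it; angular momentum about the pivot is conserved through the impact.
I_p = (1/12)(2.24)(1.27)² = 0.3011 kg·m². Taking the sense of the lump of clay's angular momentum as positive, L_{lump} = m v R = (0.0388)(2.86)(1.27/2) = 0.07046 kg·m²/s.
L_i = 0 + 0.07046 = 0.07046 kg·m²/s.
After sticking, I_f = I_p + m R² = 0.3011 + (0.0388)(1.27/2)² = 0.3167 kg·m².
ω_f = L_i / I_f = 0.07046 / 0.3167 = 0.2225 rad/s.

|ω_f| ≈ 0.222 rad/s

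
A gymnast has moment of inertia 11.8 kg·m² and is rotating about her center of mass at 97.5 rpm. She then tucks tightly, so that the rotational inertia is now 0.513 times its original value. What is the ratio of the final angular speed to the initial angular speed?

ω₂/ω₁ ≈ 1.95

Angular momentum about the spin axis is conserved since the torque about it is zero.
I₂ = 0.513 × 11.8 = 6.053 kg·m².
ω₂/ω₁ = I₁/I₂ = 11.80 / 6.053 = 1.949.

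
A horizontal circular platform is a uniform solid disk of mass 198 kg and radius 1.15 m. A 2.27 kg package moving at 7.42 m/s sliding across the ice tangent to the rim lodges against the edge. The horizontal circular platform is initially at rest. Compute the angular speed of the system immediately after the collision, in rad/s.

|ω_f| ≈ 0.145 rad/s

The axle reaction passes through the central axle and exerts no torque about it; angular momentum about the central axle is conserved through the impact.
I_p = ½(198)(1.15)² = 130.9 kg·m². Taking the sense of the package's angular momentum as positive, L_{package} = m v R = (2.27)(7.42)(1.15) = 19.37 kg·m²/s.
L_i = 0 + 19.37 = 19.37 kg·m²/s.
After sticking, I_f = I_p + m R² = 130.9 + (2.27)(1.15)² = 133.9 kg·m².
ω_f = L_i / I_f = 19.37 / 133.9 = 0.1446 rad/s.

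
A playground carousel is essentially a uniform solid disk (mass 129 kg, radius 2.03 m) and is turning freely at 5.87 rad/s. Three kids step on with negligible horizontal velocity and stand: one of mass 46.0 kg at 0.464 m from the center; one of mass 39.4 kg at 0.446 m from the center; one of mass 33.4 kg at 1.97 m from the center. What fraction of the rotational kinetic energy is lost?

fraction ≈ 0.357

No external torque acts about the center; L_before = L_after.
I_p = ½(129)(2.03)² = 265.8 kg·m².
Added inertia Σmr² = (46.0)(0.464)² + (39.4)(0.446)² + (33.4)(1.97)² = 147.4 kg·m²; I_f = 265.8 + 147.4 = 413.2 kg·m².
ω_f = I_p ω_i / I_f = (265.8)(5.87) / 413.2 = 3.776 rad/s.
KE_i = ½(265.8)(5.870 rad/s)² = 4579 J; KE_f = ½(413.2)(3.776)² = 2946 J.
Fraction lost = 0.3567.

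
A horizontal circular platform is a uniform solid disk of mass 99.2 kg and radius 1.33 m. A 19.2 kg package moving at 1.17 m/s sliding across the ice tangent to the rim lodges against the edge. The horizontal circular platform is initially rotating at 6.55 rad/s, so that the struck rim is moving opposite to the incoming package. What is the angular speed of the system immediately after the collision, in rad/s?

The axle reaction passes through the central axle and exerts no torque about it; angular momentum about the central axle is conserved through the impact.
I_p = ½(99.2)(1.33)² = 87.74 kg·m². Taking the sense of the package's angular momentum as positive, L_{package} = m v R = (19.2)(1.17)(1.33) = 29.88 kg·m²/s.
L_i = −I_p ω_p + m v R = −(87.74)(6.55) + 29.88 = -544.8 kg·m²/s.
After sticking, I_f = I_p + m R² = 87.74 + (19.2)(1.33)² = 121.7 kg·m².
ω_f = L_i / I_f = -544.8 / 121.7 = -4.477 rad/s.

|ω_f| ≈ 4.48 rad/s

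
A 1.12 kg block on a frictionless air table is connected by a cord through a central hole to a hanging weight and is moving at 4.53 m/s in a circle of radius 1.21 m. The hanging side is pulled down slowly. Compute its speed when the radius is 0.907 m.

Central (radial) force ⇒ zero torque about the center ⇒ m v r is constant.
v₂ = v₁ r₁ / r₂ = (4.53)(1.21) / (0.907) = 6.043 m/s.

v₂ ≈ 6.04 m/s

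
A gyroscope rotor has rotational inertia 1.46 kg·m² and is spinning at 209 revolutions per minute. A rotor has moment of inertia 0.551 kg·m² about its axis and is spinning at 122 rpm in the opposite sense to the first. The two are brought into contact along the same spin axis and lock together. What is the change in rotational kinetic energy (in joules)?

No external torque acts about the common axis, so total angular momentum is conserved.
Taking A's sense as positive: L = (1.460)(209) − (0.5510)(122) = 237.9 kg·m²·rpm.
Combined I = 1.460 + 0.5510 = 2.011 kg·m².
ω_f = L / I = 237.9 / 2.011 = 118.3 rpm.
KE_i = ½ΣIω² = 394.6 J; KE_f = ½(2.011)(12.39)² = 154.3 J.

ΔKE ≈ -240 J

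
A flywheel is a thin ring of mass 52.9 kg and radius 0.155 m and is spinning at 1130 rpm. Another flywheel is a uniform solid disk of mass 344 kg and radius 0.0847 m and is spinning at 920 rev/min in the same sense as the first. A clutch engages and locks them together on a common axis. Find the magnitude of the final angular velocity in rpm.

|ω_f| ≈ 1030 rpm

The coupling torques are internal; angular momentum about the shared axis is conserved.
Moments of inertia: I_A = (52.9)(0.155)² = 1.271 kg·m²; I_B = ½(344)(0.0847)² = 1.234 kg·m².
Taking A's sense as positive: L = (1.271)(1130) + (1.234)(920) = 2571 kg·m²·rpm.
Combined I = 1.271 + 1.234 = 2.505 kg·m².
ω_f = L / I = 2571 / 2.505 = 1027 rpm.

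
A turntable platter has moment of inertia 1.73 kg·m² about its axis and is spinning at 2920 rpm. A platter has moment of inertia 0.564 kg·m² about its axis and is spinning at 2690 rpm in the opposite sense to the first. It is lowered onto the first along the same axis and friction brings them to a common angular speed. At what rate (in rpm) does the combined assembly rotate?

|ω_f| ≈ 1540 rpm

No external torque acts about the common axis, so total angular momentum is conserved.
Taking A's sense as positive: L = (1.730)(2920) − (0.5640)(2690) = 3534 kg·m²·rpm.
Combined I = 1.730 + 0.5640 = 2.294 kg·m².
ω_f = L / I = 3534 / 2.294 = 1541 rpm.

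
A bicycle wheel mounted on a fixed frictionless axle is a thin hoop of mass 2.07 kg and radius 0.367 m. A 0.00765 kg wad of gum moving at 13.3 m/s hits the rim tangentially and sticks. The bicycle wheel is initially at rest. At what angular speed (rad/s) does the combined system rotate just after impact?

|ω_f| ≈ 0.133 rad/s

About the axle the impulsive forces during the collision are internal, so angular momentum about that axis is conserved.
I_p = (2.07)(0.367)² = 0.2788 kg·m². Taking the sense of the wad of gum's angular momentum as positive, L_{wad} = m v R = (0.00765)(13.3)(0.367) = 0.03734 kg·m²/s.
L_i = 0 + 0.03734 = 0.03734 kg·m²/s.
After sticking, I_f = I_p + m R² = 0.2788 + (0.00765)(0.367)² = 0.2798 kg·m².
ω_f = L_i / I_f = 0.03734 / 0.2798 = 0.1334 rad/s.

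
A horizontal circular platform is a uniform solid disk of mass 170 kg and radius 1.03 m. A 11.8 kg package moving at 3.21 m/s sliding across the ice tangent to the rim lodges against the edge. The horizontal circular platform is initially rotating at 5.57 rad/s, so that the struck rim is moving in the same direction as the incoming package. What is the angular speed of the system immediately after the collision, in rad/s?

The axle reaction passes through the central axle and exerts no torque about it; angular momentum about the central axle is conserved through the impact.
I_p = ½(170)(1.03)² = 90.18 kg·m². Taking the sense of the package's angular momentum as positive, L_{package} = m v R = (11.8)(3.21)(1.03) = 39.01 kg·m²/s.
L_i = +I_p ω_p + m v R = +(90.18)(5.57) + 39.01 = 541.3 kg·m²/s.
After sticking, I_f = I_p + m R² = 90.18 + (11.8)(1.03)² = 102.7 kg·m².
ω_f = L_i / I_f = 541.3 / 102.7 = 5.271 rad/s.

|ω_f| ≈ 5.27 rad/s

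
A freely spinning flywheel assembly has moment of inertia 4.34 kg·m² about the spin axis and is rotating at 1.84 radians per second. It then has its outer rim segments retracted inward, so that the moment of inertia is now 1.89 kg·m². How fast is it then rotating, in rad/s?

With no external torque about the axis, L is conserved: I₁ω₁ = I₂ω₂.
ω₂ = I₁ω₁ / I₂ = (4.340)(1.84 rad/s) / (1.890) = 4.225 rad/s.

ω₂ ≈ 4.23 rad/s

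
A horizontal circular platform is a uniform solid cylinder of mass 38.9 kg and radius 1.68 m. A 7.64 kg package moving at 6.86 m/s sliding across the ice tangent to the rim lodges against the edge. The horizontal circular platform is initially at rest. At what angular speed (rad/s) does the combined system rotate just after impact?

The axle reaction passes through the central axle and exerts no torque about it; angular momentum about the central axle is conserved through the impact.
I_p = ½(38.9)(1.68)² = 54.90 kg·m². Taking the sense of the package's angular momentum as positive, L_{package} = m v R = (7.64)(6.86)(1.68) = 88.05 kg·m²/s.
L_i = 0 + 88.05 = 88.05 kg·m²/s.
After sticking, I_f = I_p + m R² = 54.90 + (7.64)(1.68)² = 76.46 kg·m².
ω_f = L_i / I_f = 88.05 / 76.46 = 1.152 rad/s.

|ω_f| ≈ 1.15 rad/s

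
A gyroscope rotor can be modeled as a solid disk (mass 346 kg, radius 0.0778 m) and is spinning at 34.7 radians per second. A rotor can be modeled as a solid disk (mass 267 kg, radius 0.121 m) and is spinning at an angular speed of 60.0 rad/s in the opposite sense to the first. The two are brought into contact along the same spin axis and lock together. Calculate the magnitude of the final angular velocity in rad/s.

|ω_f| ≈ 27.0 rad/s

The coupling torques are internal; angular momentum about the shared axis is conserved.
Moments of inertia: I_A = ½(346)(0.0778)² = 1.047 kg·m²; I_B = ½(267)(0.121)² = 1.955 kg·m².
Taking A's sense as positive: L = (1.047)(34.7) − (1.955)(60.0) = -80.94 kg·m²·rad/s.
Combined I = 1.047 + 1.955 = 3.002 kg·m².
ω_f = L / I = -80.94 / 3.002 = -26.96 rad/s.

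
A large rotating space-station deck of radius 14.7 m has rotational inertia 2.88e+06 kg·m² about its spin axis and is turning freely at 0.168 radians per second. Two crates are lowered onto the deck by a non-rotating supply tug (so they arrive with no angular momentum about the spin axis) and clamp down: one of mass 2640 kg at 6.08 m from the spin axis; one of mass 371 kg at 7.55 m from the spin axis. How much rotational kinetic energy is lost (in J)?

energy lost ≈ 1610 J

No external torque acts about the spin axis; L_before = L_after.
Added inertia Σmr² = (2640)(6.08)² + (371)(7.55)² = 1.187e+05 kg·m²; I_f = 2.880e+06 + 1.187e+05 = 2.999e+06 kg·m².
ω_f = I_p ω_i / I_f = (2.880e+06)(0.168) / 2.999e+06 = 0.1613 rad/s.
KE_i = ½(2.880e+06)(0.1680 rad/s)² = 40640 J; KE_f = ½(2.999e+06)(0.1613)² = 39030 J.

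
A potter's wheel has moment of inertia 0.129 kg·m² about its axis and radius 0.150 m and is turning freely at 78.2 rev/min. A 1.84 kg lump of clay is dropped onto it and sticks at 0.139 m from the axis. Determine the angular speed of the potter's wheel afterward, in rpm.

The added mass arrives with no angular momentum about the axis, and any external torque about the axis is negligible, so the system's angular momentum is conserved.
Added inertia Σmr² = (1.84)(0.139)² = 0.03555 kg·m²; I_f = 0.1290 + 0.03555 = 0.1646 kg·m².
ω_f = I_p ω_i / I_f = (0.1290)(78.2) / 0.1646 = 61.31 rpm.

ω_f ≈ 61.3 rpm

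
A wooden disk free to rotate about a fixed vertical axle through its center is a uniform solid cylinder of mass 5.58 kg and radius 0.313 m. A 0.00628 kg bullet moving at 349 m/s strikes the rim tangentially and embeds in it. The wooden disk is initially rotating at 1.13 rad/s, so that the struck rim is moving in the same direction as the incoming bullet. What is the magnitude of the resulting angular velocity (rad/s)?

|ω_f| ≈ 3.63 rad/s

About the axle the impulsive forces during the collision are internal, so angular momentum about that axis is conserved.
I_p = ½(5.58)(0.313)² = 0.2733 kg·m². Taking the sense of the bullet's angular momentum as positive, L_{bullet} = m v R = (0.00628)(349)(0.313) = 0.6860 kg·m²/s.
L_i = +I_p ω_p + m v R = +(0.2733)(1.13) + 0.6860 = 0.9949 kg·m²/s.
After sticking, I_f = I_p + m R² = 0.2733 + (0.00628)(0.313)² = 0.2739 kg·m².
ω_f = L_i / I_f = 0.9949 / 0.2739 = 3.632 rad/s.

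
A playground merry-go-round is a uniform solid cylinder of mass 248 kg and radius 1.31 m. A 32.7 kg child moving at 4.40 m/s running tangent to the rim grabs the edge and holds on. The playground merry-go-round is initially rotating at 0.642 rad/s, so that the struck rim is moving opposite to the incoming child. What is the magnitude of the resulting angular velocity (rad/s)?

About the axle the impulsive forces during the collision are internal, so angular momentum about that axis is conserved.
I_p = ½(248)(1.31)² = 212.8 kg·m². Taking the sense of the child's angular momentum as positive, L_{child} = m v R = (32.7)(4.40)(1.31) = 188.5 kg·m²/s.
L_i = −I_p ω_p + m v R = −(212.8)(0.642) + 188.5 = 51.87 kg·m²/s.
After sticking, I_f = I_p + m R² = 212.8 + (32.7)(1.31)² = 268.9 kg·m².
ω_f = L_i / I_f = 51.87 / 268.9 = 0.1929 rad/s.

|ω_f| ≈ 0.193 rad/s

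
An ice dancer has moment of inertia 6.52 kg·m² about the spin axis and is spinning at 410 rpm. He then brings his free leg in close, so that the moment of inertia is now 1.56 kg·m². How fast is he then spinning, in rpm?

ω₂ ≈ 1710 rpm

Angular momentum about the spin axis is conserved since the torque about it is zero.
ω₂ = I₁ω₁ / I₂ = (6.520)(410 rpm) / (1.560) = 1714 rpm.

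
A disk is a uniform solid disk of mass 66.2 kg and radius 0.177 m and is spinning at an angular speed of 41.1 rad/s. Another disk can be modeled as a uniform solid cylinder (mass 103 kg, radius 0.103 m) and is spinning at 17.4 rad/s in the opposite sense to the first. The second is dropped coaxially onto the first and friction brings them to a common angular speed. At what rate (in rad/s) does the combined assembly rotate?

The coupling torques are internal; angular momentum about the shared axis is conserved.
Moments of inertia: I_A = ½(66.2)(0.177)² = 1.037 kg·m²; I_B = ½(103)(0.103)² = 0.5464 kg·m².
Taking A's sense as positive: L = (1.037)(41.1) − (0.5464)(17.4) = 33.11 kg·m²·rad/s.
Combined I = 1.037 + 0.5464 = 1.583 kg·m².
ω_f = L / I = 33.11 / 1.583 = 20.91 rad/s.

|ω_f| ≈ 20.9 rad/s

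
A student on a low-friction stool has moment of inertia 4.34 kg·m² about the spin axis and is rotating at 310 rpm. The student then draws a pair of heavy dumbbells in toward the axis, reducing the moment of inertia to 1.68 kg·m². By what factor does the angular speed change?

ω₂/ω₁ ≈ 2.58

With no external torque about the axis, L is conserved: I₁ω₁ = I₂ω₂.
ω₂/ω₁ = I₁/I₂ = 4.340 / 1.680 = 2.583.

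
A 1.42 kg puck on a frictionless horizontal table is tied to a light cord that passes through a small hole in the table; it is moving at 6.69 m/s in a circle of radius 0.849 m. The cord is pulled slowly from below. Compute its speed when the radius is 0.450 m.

The only horizontal force on the mass is along the cord (radial), so it exerts no torque about the hole and angular momentum m v r is conserved.
v₂ = v₁ r₁ / r₂ = (6.69)(0.849) / (0.450) = 12.62 m/s.

v₂ ≈ 12.6 m/s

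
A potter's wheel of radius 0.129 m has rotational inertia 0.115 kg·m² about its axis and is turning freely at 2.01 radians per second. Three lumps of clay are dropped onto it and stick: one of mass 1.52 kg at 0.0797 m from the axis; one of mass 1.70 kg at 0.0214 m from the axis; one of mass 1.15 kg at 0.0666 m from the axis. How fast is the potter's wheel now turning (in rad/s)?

No external torque acts about the axis; L_before = L_after.
Added inertia Σmr² = (1.52)(0.0797)² + (1.70)(0.0214)² + (1.15)(0.0666)² = 0.01553 kg·m²; I_f = 0.1150 + 0.01553 = 0.1305 kg·m².
ω_f = I_p ω_i / I_f = (0.1150)(2.01) / 0.1305 = 1.771 rad/s.

ω_f ≈ 1.77 rad/s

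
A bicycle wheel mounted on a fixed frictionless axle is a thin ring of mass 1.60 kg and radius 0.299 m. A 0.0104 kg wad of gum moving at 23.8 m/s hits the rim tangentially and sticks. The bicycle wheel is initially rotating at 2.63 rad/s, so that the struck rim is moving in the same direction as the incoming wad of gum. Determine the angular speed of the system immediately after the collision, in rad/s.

|ω_f| ≈ 3.13 rad/s

The axle reaction passes through the axle and exerts no torque about it; angular momentum about the axle is conserved through the impact.
I_p = (1.60)(0.299)² = 0.1430 kg·m². Taking the sense of the wad of gum's angular momentum as positive, L_{wad} = m v R = (0.0104)(23.8)(0.299) = 0.07401 kg·m²/s.
L_i = +I_p ω_p + m v R = +(0.1430)(2.63) + 0.07401 = 0.4502 kg·m²/s.
After sticking, I_f = I_p + m R² = 0.1430 + (0.0104)(0.299)² = 0.1440 kg·m².
ω_f = L_i / I_f = 0.4502 / 0.1440 = 3.127 rad/s.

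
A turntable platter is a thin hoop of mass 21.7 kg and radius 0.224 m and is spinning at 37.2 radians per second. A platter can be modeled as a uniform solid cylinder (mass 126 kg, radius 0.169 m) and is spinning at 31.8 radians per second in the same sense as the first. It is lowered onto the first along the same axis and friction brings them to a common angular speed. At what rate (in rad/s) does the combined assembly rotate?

|ω_f| ≈ 33.8 rad/s

The coupling torques are internal; angular momentum about the shared axis is conserved.
Moments of inertia: I_A = (21.7)(0.224)² = 1.089 kg·m²; I_B = ½(126)(0.169)² = 1.799 kg·m².
Taking A's sense as positive: L = (1.089)(37.2) + (1.799)(31.8) = 97.72 kg·m²·rad/s.
Combined I = 1.089 + 1.799 = 2.888 kg·m².
ω_f = L / I = 97.72 / 2.888 = 33.84 rad/s.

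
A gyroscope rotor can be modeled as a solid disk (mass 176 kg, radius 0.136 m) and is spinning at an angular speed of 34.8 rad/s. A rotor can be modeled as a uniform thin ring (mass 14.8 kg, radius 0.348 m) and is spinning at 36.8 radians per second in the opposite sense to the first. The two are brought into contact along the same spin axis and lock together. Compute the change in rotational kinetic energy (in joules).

ΔKE ≈ -2190 J

No external torque acts about the common axis, so total angular momentum is conserved.
Moments of inertia: I_A = ½(176)(0.136)² = 1.628 kg·m²; I_B = (14.8)(0.348)² = 1.792 kg·m².
Taking A's sense as positive: L = (1.628)(34.8) − (1.792)(36.8) = -9.316 kg·m²·rad/s.
Combined I = 1.628 + 1.792 = 3.420 kg·m².
ω_f = L / I = -9.316 / 3.420 = -2.724 rad/s.
KE_i = ½ΣIω² = 2199 J; KE_f = ½(3.420)(2.724)² = 12.69 J.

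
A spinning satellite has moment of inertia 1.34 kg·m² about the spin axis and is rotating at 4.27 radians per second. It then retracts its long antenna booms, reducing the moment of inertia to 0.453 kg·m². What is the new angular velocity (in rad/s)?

ω₂ ≈ 12.6 rad/s

No external torque acts about the spin axis, so angular momentum is conserved.
ω₂ = I₁ω₁ / I₂ = (1.340)(4.27 rad/s) / (0.4530) = 12.63 rad/s.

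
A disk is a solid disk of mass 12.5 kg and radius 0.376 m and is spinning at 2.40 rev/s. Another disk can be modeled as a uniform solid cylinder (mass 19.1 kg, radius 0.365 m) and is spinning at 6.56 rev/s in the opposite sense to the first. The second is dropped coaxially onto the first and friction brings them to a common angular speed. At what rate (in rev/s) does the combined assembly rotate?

No external torque acts about the common axis, so total angular momentum is conserved.
Moments of inertia: I_A = ½(12.5)(0.376)² = 0.8836 kg·m²; I_B = ½(19.1)(0.365)² = 1.272 kg·m².
Taking A's sense as positive: L = (0.8836)(2.40) − (1.272)(6.56) = -6.226 kg·m²·rev/s.
Combined I = 0.8836 + 1.272 = 2.156 kg·m².
ω_f = L / I = -6.226 / 2.156 = -2.888 rev/s.

|ω_f| ≈ 2.89 rev/s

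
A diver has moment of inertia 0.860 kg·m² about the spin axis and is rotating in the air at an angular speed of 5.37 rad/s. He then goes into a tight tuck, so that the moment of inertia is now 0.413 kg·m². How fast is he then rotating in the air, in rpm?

ω₂ ≈ 107 rpm

Angular momentum about the spin axis is conserved since the torque about it is zero.
ω₂ = I₁ω₁ / I₂ = (0.8600)(5.37 rad/s) / (0.4130) = 11.18 rad/s = 106.8 rpm.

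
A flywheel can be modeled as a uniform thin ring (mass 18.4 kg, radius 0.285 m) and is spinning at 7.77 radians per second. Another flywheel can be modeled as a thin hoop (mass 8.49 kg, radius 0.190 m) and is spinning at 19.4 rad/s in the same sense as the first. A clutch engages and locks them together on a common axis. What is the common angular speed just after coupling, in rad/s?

The coupling torques are internal; angular momentum about the shared axis is conserved.
Moments of inertia: I_A = (18.4)(0.285)² = 1.495 kg·m²; I_B = (8.49)(0.190)² = 0.3065 kg·m².
Taking A's sense as positive: L = (1.495)(7.77) + (0.3065)(19.4) = 17.56 kg·m²·rad/s.
Combined I = 1.495 + 0.3065 = 1.801 kg·m².
ω_f = L / I = 17.56 / 1.801 = 9.749 rad/s.

|ω_f| ≈ 9.75 rad/s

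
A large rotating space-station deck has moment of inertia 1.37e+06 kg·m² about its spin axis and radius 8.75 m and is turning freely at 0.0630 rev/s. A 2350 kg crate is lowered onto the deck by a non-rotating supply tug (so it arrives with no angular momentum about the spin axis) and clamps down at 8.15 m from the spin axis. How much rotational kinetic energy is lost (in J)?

No external torque acts about the spin axis; L_before = L_after.
Added inertia Σmr² = (2350)(8.15)² = 1.561e+05 kg·m²; I_f = 1.370e+06 + 1.561e+05 = 1.526e+06 kg·m².
ω_f = I_p ω_i / I_f = (1.370e+06)(0.0630) / 1.526e+06 = 0.05656 rev/s.
KE_i = ½(1.370e+06)(0.3958 rad/s)² = 1.073e+05 J; KE_f = ½(1.526e+06)(0.3554)² = 96350 J.

energy lost ≈ 11000 J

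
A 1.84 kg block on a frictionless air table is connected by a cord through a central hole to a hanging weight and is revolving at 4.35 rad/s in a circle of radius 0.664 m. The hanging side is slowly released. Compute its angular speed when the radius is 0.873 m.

ω₂ ≈ 2.52 rad/s

No torque about the axis ⇒ m r₁² ω₁ = m r₂² ω₂.
ω₂ = ω₁ (r₁/r₂)² = (4.35)(0.664/0.873)² = 2.516 rad/s.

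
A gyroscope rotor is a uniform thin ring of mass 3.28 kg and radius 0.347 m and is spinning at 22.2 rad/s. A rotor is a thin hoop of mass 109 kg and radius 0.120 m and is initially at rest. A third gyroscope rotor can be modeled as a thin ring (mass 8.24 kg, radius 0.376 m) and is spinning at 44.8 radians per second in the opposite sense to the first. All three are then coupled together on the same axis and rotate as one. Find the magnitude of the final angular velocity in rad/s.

|ω_f| ≈ 13.9 rad/s

The coupling torques are internal; angular momentum about the shared axis is conserved.
Moments of inertia: I_A = (3.28)(0.347)² = 0.3949 kg·m²; I_B = (109)(0.120)² = 1.570 kg·m²; I_C = (8.24)(0.376)² = 1.165 kg·m².
Taking A's sense as positive: L = (0.3949)(22.2) − (1.165)(44.8) = -43.42 kg·m²·rad/s.
Combined I = 0.3949 + 1.570 + 1.165 = 3.129 kg·m².
ω_f = L / I = -43.42 / 3.129 = -13.87 rad/s.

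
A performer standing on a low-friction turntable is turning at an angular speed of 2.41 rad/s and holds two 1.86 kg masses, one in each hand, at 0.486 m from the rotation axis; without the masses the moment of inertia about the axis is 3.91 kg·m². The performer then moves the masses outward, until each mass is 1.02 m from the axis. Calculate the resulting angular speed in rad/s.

ω₂ ≈ 1.48 rad/s

Angular momentum about the spin axis is conserved since the torque about it is zero.
I₁ = 3.91 + 2(1.86)(0.486)² = 4.789 kg·m²; I₂ = 3.91 + 2(1.86)(1.02)² = 7.780 kg·m².
ω₂ = I₁ω₁ / I₂ = (4.789)(2.41 rad/s) / (7.780) = 1.483 rad/s.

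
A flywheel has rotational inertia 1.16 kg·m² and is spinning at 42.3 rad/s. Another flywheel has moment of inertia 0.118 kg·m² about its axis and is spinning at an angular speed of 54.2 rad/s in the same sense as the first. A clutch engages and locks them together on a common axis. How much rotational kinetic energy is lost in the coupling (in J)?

ΔKE lost ≈ 7.58 J

The coupling torques are internal; angular momentum about the shared axis is conserved.
Taking A's sense as positive: L = (1.160)(42.3) + (0.1180)(54.2) = 55.46 kg·m²·rad/s.
Combined I = 1.160 + 0.1180 = 1.278 kg·m².
ω_f = L / I = 55.46 / 1.278 = 43.40 rad/s.
KE_i = ½ΣIω² = 1211 J; KE_f = ½(1.278)(43.40)² = 1204 J.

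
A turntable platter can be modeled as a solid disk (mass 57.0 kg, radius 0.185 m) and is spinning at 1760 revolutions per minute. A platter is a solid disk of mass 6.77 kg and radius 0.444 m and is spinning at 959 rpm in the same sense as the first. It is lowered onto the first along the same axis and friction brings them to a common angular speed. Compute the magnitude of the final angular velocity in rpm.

|ω_f| ≈ 1430 rpm

The coupling torques are internal; angular momentum about the shared axis is conserved.
Moments of inertia: I_A = ½(57.0)(0.185)² = 0.9754 kg·m²; I_B = ½(6.77)(0.444)² = 0.6673 kg·m².
Taking A's sense as positive: L = (0.9754)(1760) + (0.6673)(959) = 2357 kg·m²·rpm.
Combined I = 0.9754 + 0.6673 = 1.643 kg·m².
ω_f = L / I = 2357 / 1.643 = 1435 rpm.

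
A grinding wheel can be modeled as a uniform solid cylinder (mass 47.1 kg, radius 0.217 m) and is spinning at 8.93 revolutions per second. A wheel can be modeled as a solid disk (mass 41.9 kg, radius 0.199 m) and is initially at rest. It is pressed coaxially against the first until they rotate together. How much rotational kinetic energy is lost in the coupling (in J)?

ΔKE lost ≈ 747 J

The coupling torques are internal; angular momentum about the shared axis is conserved.
Moments of inertia: I_A = ½(47.1)(0.217)² = 1.109 kg·m²; I_B = ½(41.9)(0.199)² = 0.8296 kg·m².
Taking A's sense as positive: L = (1.109)(8.93) = 9.903 kg·m²·rev/s.
Combined I = 1.109 + 0.8296 = 1.939 kg·m².
ω_f = L / I = 9.903 / 1.939 = 5.108 rev/s.
KE_i = ½ΣIω² = 1746 J; KE_f = ½(1.939)(32.10)² = 998.5 J.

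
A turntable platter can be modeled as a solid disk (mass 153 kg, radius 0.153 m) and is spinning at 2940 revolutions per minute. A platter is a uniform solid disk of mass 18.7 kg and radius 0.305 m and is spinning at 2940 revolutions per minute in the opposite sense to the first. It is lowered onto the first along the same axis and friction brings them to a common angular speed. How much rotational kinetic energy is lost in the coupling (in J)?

No external torque acts about the common axis, so total angular momentum is conserved.
Moments of inertia: I_A = ½(153)(0.153)² = 1.791 kg·m²; I_B = ½(18.7)(0.305)² = 0.8698 kg·m².
Taking A's sense as positive: L = (1.791)(2940) − (0.8698)(2940) = 2708 kg·m²·rpm.
Combined I = 1.791 + 0.8698 = 2.661 kg·m².
ω_f = L / I = 2708 / 2.661 = 1018 rpm.
KE_i = ½ΣIω² = 1.261e+05 J; KE_f = ½(2.661)(106.6)² = 15110 J.

ΔKE lost ≈ 1.11e+05 J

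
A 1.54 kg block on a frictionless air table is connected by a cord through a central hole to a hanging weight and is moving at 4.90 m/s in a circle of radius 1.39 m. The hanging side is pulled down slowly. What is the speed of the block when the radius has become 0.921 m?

The only horizontal force on the mass is along the cord (radial), so it exerts no torque about the hole and angular momentum m v r is conserved.
v₂ = v₁ r₁ / r₂ = (4.90)(1.39) / (0.921) = 7.395 m/s.

v₂ ≈ 7.40 m/s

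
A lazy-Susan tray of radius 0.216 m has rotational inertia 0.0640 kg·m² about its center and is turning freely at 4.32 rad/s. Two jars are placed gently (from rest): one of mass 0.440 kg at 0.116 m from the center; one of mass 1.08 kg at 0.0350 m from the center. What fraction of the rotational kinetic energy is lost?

No external torque acts about the center; L_before = L_after.
Added inertia Σmr² = (0.440)(0.116)² + (1.08)(0.0350)² = 0.007244 kg·m²; I_f = 0.06400 + 0.007244 = 0.07124 kg·m².
ω_f = I_p ω_i / I_f = (0.06400)(4.32) / 0.07124 = 3.881 rad/s.
KE_i = ½(0.06400)(4.320 rad/s)² = 0.5972 J; KE_f = ½(0.07124)(3.881)² = 0.5365 J.
Fraction lost = 0.1017.

fraction ≈ 0.102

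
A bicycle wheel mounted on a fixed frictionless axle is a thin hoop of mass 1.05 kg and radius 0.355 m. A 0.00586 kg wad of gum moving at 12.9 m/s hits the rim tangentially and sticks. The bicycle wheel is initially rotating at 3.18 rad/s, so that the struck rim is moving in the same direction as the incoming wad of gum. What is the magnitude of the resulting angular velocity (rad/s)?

|ω_f| ≈ 3.36 rad/s

About the axle the impulsive forces during the collision are internal, so angular momentum about that axis is conserved.
I_p = (1.05)(0.355)² = 0.1323 kg·m². Taking the sense of the wad of gum's angular momentum as positive, L_{wad} = m v R = (0.00586)(12.9)(0.355) = 0.02684 kg·m²/s.
L_i = +I_p ω_p + m v R = +(0.1323)(3.18) + 0.02684 = 0.4476 kg·m²/s.
After sticking, I_f = I_p + m R² = 0.1323 + (0.00586)(0.355)² = 0.1331 kg·m².
ω_f = L_i / I_f = 0.4476 / 0.1331 = 3.364 rad/s.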